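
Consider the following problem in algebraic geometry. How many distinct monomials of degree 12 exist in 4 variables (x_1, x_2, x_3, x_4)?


The number of degree-12 monomials in 4 variables is C(d+n-1, n-1).
= C(12+4-1, 4-1) = C(15, 3)
= 455

455


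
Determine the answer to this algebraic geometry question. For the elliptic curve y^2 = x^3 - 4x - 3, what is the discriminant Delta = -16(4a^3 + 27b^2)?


Compute each component:
4a^3 = 4*(-4)^3 = 4*(-64) = -256
27b^2 = 27*(-3)^2 = 27*9 = 243
4a^3 + 27b^2 = -256 + 243 = -13
Delta = -16*(-13) = 208

208


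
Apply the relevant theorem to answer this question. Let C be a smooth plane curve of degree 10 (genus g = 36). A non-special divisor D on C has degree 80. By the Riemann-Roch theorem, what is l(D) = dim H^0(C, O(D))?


First, compute the genus of a smooth plane curve of degree 10:
g = (d-1)(d-2)/2 = (10-1)(10-2)/2 = 36
For a non-special divisor D (i.e., h^1(D) = 0), Riemann-Roch gives:
l(D) = deg(D) - g + 1
Since deg(D) = 80 >= 2g - 1 = 71, D is non-special.
l(D) = 80 - 36 + 1 = 45

45


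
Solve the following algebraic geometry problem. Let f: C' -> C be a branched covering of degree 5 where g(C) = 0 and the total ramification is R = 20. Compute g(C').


Riemann-Hurwitz formula: 2g' - 2 = d(2g - 2) + R
Given: d = 5, g = 0, R = 20
2g' - 2 = 5*(2*0 - 2) + 20
2g' - 2 = 5*(-2) + 20
2g' - 2 = -10 + 20 = 10
2g' = 12
g' = 6

6


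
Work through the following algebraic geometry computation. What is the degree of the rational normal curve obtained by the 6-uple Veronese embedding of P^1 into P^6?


The rational normal curve in P^6 is the image of P^1 under the 6-uple Veronese.
A general hyperplane in P^6 pulls back to a degree-6 form on P^1, which has 6 zeros,
so the curve meets a general hyperplane in 6 points. Degree = 6.

6


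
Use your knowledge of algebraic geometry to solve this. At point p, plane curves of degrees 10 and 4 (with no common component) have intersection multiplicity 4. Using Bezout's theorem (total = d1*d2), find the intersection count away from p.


By Bezout's theorem, the total intersection number is d1 * d2.
Total = 10 * 4 = 40
Intersection multiplicity at p = 4
Remaining intersections = 40 - 4 = 36

36


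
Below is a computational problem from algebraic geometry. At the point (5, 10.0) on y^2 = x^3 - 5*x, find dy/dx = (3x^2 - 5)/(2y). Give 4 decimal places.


Using implicit differentiation of y^2 = x^3 - 5*x:
2y * dy/dx = 3x^2 - 5
dy/dx = (3x^2 - 5)/(2y)
Numerator: 3*5^2 - 5 = 70
Denominator: 2*10.0 = 20.0
dy/dx = 70/20.0 = 3.5000

3.5000


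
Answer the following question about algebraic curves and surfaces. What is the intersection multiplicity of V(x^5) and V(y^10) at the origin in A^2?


The intersection multiplicity of V(x^a) and V(y^b) at the origin is:
I(O; V(x^5), V(y^10)) = dim_k(k[x,y]/(x^5, y^10))
A basis for k[x,y]/(x^5, y^10) is the set of monomials x^i * y^j
where 0 <= i < 5 and 0 <= j < 10.
The number of such monomials is 5 * 10 = 50

50


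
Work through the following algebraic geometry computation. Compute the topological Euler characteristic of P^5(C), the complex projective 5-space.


The complex projective space P^5 has one cell in each even real dimension 0, 2, ..., 10.
The cohomology groups are H^{2k}(P^5) = Z for k = 0,...,5, and 0 otherwise.
Euler characteristic = sum of Betti numbers = 1 per even-dimensional cohomology group.
chi(P^5) = 5 + 1 = 6

6


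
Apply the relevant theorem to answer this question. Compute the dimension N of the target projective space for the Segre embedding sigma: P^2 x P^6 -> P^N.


The Segre embedding maps P^m x P^n into P^N via
all products of coordinates from each factor.
N = (m+1)(n+1) - 1
N = (2+1)(6+1) - 1
N = 3*7 - 1
N = 21 - 1 = 20

20


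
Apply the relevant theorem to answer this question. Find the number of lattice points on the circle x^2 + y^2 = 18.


Systematically check integer values of x where x^2 <= 18.
For each valid x, check if 18 - x^2 is a perfect square.
x=3: 18 - 9 = 9, sqrt = 3 (valid)
Total integer solutions found: 4

4


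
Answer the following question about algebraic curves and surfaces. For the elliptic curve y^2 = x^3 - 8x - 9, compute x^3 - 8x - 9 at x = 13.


Compute x^3 - 8x - 9 at x = 13:
x^3 = 13^3 = 2197
(-8)*x = (-8)*13 = -104
Sum: 2197 - 104 - 9 = 2084

2084


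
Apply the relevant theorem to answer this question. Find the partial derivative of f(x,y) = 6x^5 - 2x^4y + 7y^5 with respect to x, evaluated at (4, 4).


df/dx = 5*6*x^4 + 4*(-2)*x^3*y
At (4,4): 5*6*4^4 + 4*(-2)*4^3*4
= 7680 - 2048
= 5632

5632


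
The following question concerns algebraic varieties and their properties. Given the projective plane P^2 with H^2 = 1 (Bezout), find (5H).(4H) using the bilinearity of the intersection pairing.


Using bilinearity of the intersection pairing on the projective plane P^2:
(aH).(bH) = ab * (H.H)
We have H^2 = 1 (Bezout).
D.E = (5H).(4H) = 5*4*1
= 20*1
= 20

20


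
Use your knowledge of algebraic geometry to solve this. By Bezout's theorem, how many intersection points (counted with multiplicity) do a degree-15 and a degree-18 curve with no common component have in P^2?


Bezout's theorem states the intersection count equals the product of degrees.
Intersection count = 15 * 18 = 270

270


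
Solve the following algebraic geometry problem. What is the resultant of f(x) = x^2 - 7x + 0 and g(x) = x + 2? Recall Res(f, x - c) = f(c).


For Res(f, x - c), we evaluate f at x = c.
f(-2) = (-2)^2 - 7*(-2) + 0
= 4 + 14 + 0
= 18 + 0 = 18
Res(f, g) = 18

18


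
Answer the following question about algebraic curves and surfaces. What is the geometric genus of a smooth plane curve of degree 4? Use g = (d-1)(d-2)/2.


Using the genus formula for smooth plane curves:
g = (d-1)(d-2)/2
g = (4-1)(4-2)/2
g = 3*2/2
g = 6/2 = 3

3


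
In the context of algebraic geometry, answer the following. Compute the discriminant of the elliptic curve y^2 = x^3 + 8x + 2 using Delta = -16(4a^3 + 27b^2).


Compute each component:
4a^3 = 4*8^3 = 4*512 = 2048
27b^2 = 27*2^2 = 27*4 = 108
4a^3 + 27b^2 = 2048 + 108 = 2156
Delta = -16*2156 = -34496

-34496


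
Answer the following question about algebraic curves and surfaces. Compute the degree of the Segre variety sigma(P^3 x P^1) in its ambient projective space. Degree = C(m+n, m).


The degree of the Segre variety P^3 x P^1 is C(m+n, m).
= C(4, 3)
= 4

4


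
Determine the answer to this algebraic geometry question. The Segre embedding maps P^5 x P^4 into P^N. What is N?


The Segre embedding maps P^m x P^n into P^N via
all products of coordinates from each factor.
N = (m+1)(n+1) - 1
N = (5+1)(4+1) - 1
N = 6*5 - 1
N = 30 - 1 = 29

29


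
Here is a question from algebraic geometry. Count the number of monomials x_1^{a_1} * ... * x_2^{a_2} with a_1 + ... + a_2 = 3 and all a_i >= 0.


The number of degree-3 monomials in 2 variables is C(d+n-1, n-1).
= C(3+2-1, 2-1) = C(4, 1)
= 4

4


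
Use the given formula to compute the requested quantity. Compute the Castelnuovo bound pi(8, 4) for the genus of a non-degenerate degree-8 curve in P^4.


Castelnuovo's bound: write d - 1 = m(r-1) + epsilon with 0 <= epsilon < r-1.
d - 1 = 8 - 1 = 7
r - 1 = 4 - 1 = 3
7 = 2*3 + 1, so m = 2, epsilon = 1
pi(d, r) = m(m-1)(r-1)/2 + m*epsilon
= 2*1*3/2 + 2*1
= 6/2 + 2
= 3 + 2 = 5

5


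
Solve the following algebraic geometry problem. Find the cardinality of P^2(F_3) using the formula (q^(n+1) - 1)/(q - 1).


P^2(F_3) has (q^(n+1) - 1)/(q - 1) points.
= 3^2 + 3^1 + 3^0
= 9 + 3 + 1
= 13

13


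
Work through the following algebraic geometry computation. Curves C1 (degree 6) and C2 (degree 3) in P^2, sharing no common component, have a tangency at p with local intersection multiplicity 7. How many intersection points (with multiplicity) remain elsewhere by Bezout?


By Bezout's theorem, the total intersection number is d1 * d2.
Total = 6 * 3 = 18
Intersection multiplicity at p = 7
Remaining intersections = 18 - 7 = 11

11


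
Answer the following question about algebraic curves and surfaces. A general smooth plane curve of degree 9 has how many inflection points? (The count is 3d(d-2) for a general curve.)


For a general smooth plane curve C of degree d, the inflection points are
the intersection of C with its Hessian curve, which has degree 3(d-2).
By Bezout, the total intersection number is d * 3(d-2) = 9 * 21 = 189.
For a general curve every flex is ordinary, so each contributes
multiplicity 1 to C·Hess(C), and the number of distinct inflection
points is 3d(d-2).
Inflection points = 3*9*(9-2) = 3*9*7 = 189

189


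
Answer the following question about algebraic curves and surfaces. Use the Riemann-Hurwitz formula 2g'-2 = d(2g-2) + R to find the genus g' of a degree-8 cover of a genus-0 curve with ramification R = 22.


Riemann-Hurwitz formula: 2g' - 2 = d(2g - 2) + R
Given: d = 8, g = 0, R = 22
2g' - 2 = 8*(2*0 - 2) + 22
2g' - 2 = 8*(-2) + 22
2g' - 2 = -16 + 22 = 6
2g' = 8
g' = 4

4


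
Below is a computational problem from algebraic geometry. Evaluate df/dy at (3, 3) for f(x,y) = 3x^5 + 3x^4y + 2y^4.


df/dy = 3*x^4 + 4*2*y^3
At (3,3): 3*3^4 + 4*2*3^3
= 243 + 216
= 459

459


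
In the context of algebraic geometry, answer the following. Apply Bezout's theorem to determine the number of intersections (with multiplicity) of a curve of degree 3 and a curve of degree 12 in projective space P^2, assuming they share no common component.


Bezout's theorem states the intersection count equals the product of degrees.
Intersection count = 3 * 12 = 36

36


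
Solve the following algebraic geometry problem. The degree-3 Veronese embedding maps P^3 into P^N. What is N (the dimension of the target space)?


The Veronese embedding v_d: P^n -> P^N maps each point to all
degree-d monomials in n+1 homogeneous coordinates.
N = C(n+d, d) - 1
N = C(3+3, 3) - 1
N = C(6, 3) - 1
C(6, 3) = 20
N = 20 - 1 = 19

19


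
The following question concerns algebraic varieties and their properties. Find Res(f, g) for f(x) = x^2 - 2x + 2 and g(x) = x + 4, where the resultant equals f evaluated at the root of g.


For Res(f, x - c), we evaluate f at x = c.
f(-4) = (-4)^2 - 2*(-4) + 2
= 16 + 8 + 2
= 24 + 2 = 26
Res(f, g) = 26

26


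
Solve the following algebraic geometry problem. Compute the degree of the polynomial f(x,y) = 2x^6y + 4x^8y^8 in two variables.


Examine each term for its total degree (sum of exponents).
  Term '2x^6y' has total degree 6+1 = 7.
  Term '4x^8y^8' has total degree 8+8 = 16.
The maximum total degree among all terms is 16.

16


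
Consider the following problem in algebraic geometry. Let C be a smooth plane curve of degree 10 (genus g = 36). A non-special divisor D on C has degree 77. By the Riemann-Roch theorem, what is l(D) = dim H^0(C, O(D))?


First, compute the genus of a smooth plane curve of degree 10:
g = (d-1)(d-2)/2 = (10-1)(10-2)/2 = 36
For a non-special divisor D (i.e., h^1(D) = 0), Riemann-Roch gives:
l(D) = deg(D) - g + 1
Since deg(D) = 77 >= 2g - 1 = 71, D is non-special.
l(D) = 77 - 36 + 1 = 42

42


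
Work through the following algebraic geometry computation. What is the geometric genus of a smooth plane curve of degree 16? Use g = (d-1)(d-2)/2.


Using the genus formula for smooth plane curves:
g = (d-1)(d-2)/2
g = (16-1)(16-2)/2
g = 15*14/2
g = 210/2 = 105

105


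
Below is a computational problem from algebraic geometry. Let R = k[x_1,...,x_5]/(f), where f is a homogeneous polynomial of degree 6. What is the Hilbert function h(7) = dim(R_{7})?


For R = k[x_1,...,x_n]/(f) with f homogeneous of degree e:
The Hilbert series is (1 - t^e)/(1 - t)^n.
So h(d) = C(d+n-1, n-1) - C(d-e+n-1, n-1) for d >= e.
With n=5, e=6, d=7:
C(7+5-1, 5-1) = C(11, 4) = 330
C(7-6+5-1, 5-1) = C(5, 4) = 5
h(7) = 330 - 5 = 325

325


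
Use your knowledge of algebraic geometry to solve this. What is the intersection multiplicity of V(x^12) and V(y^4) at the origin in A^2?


The intersection multiplicity of V(x^a) and V(y^b) at the origin is:
I(O; V(x^12), V(y^4)) = dim_k(k[x,y]/(x^12, y^4))
A basis for k[x,y]/(x^12, y^4) is the set of monomials x^i * y^j
where 0 <= i < 12 and 0 <= j < 4.
The number of such monomials is 12 * 4 = 48

48


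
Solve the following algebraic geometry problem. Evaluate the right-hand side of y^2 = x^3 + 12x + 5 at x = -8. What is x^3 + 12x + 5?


Compute x^3 + 12x + 5 at x = -8:
x^3 = (-8)^3 = -512
12*x = 12*(-8) = -96
Sum: -512 - 96 + 5 = -603

-603


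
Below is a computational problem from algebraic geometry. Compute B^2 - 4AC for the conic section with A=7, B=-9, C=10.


The discriminant of a conic Ax^2 + Bxy + Cy^2 + ... = 0 is B^2 - 4AC.
B^2 = (-9)^2 = 81
4AC = 4*7*10 = 280
Discriminant = 81 - 280 = -199

-199


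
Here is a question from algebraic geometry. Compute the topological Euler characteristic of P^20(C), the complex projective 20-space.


The complex projective space P^20 has one cell in each even real dimension 0, 2, ..., 40.
The cohomology groups are H^{2k}(P^20) = Z for k = 0,...,20, and 0 otherwise.
Euler characteristic = sum of Betti numbers = 1 per even-dimensional cohomology group.
chi(P^20) = 20 + 1 = 21

21


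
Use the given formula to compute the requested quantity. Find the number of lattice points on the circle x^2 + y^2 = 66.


Systematically check integer values of x where x^2 <= 66.
For each valid x, check if 66 - x^2 is a perfect square.
Total integer solutions found: 0

0


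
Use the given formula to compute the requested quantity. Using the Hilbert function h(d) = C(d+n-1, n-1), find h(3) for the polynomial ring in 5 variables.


The Hilbert function for the polynomial ring in 5 variables is:
h(d) = C(d+n-1, n-1)
h(3) = C(3+5-1, 5-1) = C(7, 4)
= 7! / (4! * 3!)
= 35

35


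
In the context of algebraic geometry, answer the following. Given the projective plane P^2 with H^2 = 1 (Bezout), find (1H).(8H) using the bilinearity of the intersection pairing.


Using bilinearity of the intersection pairing on the projective plane P^2:
(aH).(bH) = ab * (H.H)
We have H^2 = 1 (Bezout).
D.E = (1H).(8H) = 1*8*1
= 8*1
= 8

8


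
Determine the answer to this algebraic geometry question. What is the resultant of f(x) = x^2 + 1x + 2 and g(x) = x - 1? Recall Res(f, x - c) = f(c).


For Res(f, x - c), we evaluate f at x = c.
f(1) = 1^2 + 1*1 + 2
= 1 + 1 + 2
= 2 + 2 = 4
Res(f, g) = 4

4


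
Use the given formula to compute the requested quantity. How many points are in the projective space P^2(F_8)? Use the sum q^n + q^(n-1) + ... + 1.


P^2(F_8) has (q^(n+1) - 1)/(q - 1) points.
= 8^2 + 8^1 + 8^0
= 64 + 8 + 1
= 73

73


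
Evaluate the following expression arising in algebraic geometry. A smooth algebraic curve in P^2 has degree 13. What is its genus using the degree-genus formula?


Using the genus formula for smooth plane curves:
g = (d-1)(d-2)/2
g = (13-1)(13-2)/2
g = 12*11/2
g = 132/2 = 66

66


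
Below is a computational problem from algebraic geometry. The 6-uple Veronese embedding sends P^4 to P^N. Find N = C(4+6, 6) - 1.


The Veronese embedding v_d: P^n -> P^N maps each point to all
degree-d monomials in n+1 homogeneous coordinates.
N = C(n+d, d) - 1
N = C(4+6, 6) - 1
N = C(10, 6) - 1
C(10, 6) = 210
N = 210 - 1 = 209

209


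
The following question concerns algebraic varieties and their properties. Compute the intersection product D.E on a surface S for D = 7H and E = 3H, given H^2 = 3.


Using bilinearity of the intersection pairing on a surface S:
(aH).(bH) = ab * (H.H)
We have H^2 = 3.
D.E = (7H).(3H) = 7*3*3
= 21*3
= 63

63


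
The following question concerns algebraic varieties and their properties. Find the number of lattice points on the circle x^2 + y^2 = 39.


Systematically check integer values of x where x^2 <= 39.
For each valid x, check if 39 - x^2 is a perfect square.
Total integer solutions found: 0

0


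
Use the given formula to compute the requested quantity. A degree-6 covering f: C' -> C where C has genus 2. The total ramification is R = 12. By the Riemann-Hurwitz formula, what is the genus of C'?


Riemann-Hurwitz formula: 2g' - 2 = d(2g - 2) + R
Given: d = 6, g = 2, R = 12
2g' - 2 = 6*(2*2 - 2) + 12
2g' - 2 = 6*2 + 12
2g' - 2 = 12 + 12 = 24
2g' = 26
g' = 13

13


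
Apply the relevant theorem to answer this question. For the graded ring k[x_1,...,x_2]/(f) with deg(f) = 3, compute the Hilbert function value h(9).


For R = k[x_1,...,x_n]/(f) with f homogeneous of degree e:
The Hilbert series is (1 - t^e)/(1 - t)^n.
So h(d) = C(d+n-1, n-1) - C(d-e+n-1, n-1) for d >= e.
With n=2, e=3, d=9:
C(9+2-1, 2-1) = C(10, 1) = 10
C(9-3+2-1, 2-1) = C(7, 1) = 7
h(9) = 10 - 7 = 3

3


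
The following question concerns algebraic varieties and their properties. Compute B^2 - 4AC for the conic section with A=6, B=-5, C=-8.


The discriminant of a conic Ax^2 + Bxy + Cy^2 + ... = 0 is B^2 - 4AC.
B^2 = (-5)^2 = 25
4AC = 4*6*(-8) = -192
Discriminant = 25 + 192 = 217

217


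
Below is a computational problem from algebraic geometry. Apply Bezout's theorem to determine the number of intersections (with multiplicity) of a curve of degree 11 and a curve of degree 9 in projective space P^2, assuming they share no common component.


Bezout's theorem states the intersection count equals the product of degrees.
Intersection count = 11 * 9 = 99

99


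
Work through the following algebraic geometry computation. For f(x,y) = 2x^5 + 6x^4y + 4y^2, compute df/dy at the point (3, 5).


df/dy = 6*x^4 + 2*4*y^1
At (3,5): 6*3^4 + 2*4*5^1
= 486 + 40
= 526

526


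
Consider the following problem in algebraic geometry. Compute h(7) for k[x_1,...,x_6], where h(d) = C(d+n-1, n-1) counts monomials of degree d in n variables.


The Hilbert function for the polynomial ring in 6 variables is:
h(d) = C(d+n-1, n-1)
h(7) = C(7+6-1, 6-1) = C(12, 5)
= 12! / (5! * 7!)
= 792

792


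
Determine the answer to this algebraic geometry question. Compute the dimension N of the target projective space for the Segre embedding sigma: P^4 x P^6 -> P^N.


The Segre embedding maps P^m x P^n into P^N via
all products of coordinates from each factor.
N = (m+1)(n+1) - 1
N = (4+1)(6+1) - 1
N = 5*7 - 1
N = 35 - 1 = 34

34


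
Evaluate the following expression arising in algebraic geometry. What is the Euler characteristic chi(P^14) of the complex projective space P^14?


The complex projective space P^14 has one cell in each even real dimension 0, 2, ..., 28.
The cohomology groups are H^{2k}(P^14) = Z for k = 0,...,14, and 0 otherwise.
Euler characteristic = sum of Betti numbers = 1 per even-dimensional cohomology group.
chi(P^14) = 14 + 1 = 15

15


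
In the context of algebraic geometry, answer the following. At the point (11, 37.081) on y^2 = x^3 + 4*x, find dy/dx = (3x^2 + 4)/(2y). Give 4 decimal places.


Using implicit differentiation of y^2 = x^3 + 4*x:
2y * dy/dx = 3x^2 + 4
dy/dx = (3x^2 + 4)/(2y)
Numerator: 3*11^2 + 4 = 367
Denominator: 2*37.081 = 74.162
dy/dx = 367/74.162 = 4.9486

4.9486


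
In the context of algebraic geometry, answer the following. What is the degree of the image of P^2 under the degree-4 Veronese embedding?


The Veronese variety v_4(P^2) has degree d^r.
d^r = 4^2 = 16

16


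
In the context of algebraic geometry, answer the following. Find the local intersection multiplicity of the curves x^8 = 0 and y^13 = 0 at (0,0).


The intersection multiplicity of V(x^a) and V(y^b) at the origin is:
I(O; V(x^8), V(y^13)) = dim_k(k[x,y]/(x^8, y^13))
A basis for k[x,y]/(x^8, y^13) is the set of monomials x^i * y^j
where 0 <= i < 8 and 0 <= j < 13.
The number of such monomials is 8 * 13 = 104

104


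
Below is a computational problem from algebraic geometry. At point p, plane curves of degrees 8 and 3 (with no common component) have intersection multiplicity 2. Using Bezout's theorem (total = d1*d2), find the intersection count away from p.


By Bezout's theorem, the total intersection number is d1 * d2.
Total = 8 * 3 = 24
Intersection multiplicity at p = 2
Remaining intersections = 24 - 2 = 22

22


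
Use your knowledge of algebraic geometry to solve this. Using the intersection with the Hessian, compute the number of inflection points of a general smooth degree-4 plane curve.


For a general smooth plane curve C of degree d, the inflection points are
the intersection of C with its Hessian curve, which has degree 3(d-2).
By Bezout, the total intersection number is d * 3(d-2) = 4 * 6 = 24.
For a general curve every flex is ordinary, so each contributes
multiplicity 1 to C·Hess(C), and the number of distinct inflection
points is 3d(d-2).
Inflection points = 3*4*(4-2) = 3*4*2 = 24

24


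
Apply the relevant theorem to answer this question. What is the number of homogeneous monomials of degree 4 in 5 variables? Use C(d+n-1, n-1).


The number of degree-4 monomials in 5 variables is C(d+n-1, n-1).
= C(4+5-1, 5-1) = C(8, 4)
= 70

70


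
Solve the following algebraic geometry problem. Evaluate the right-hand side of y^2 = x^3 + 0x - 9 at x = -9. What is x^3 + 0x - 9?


Compute x^3 + 0x - 9 at x = -9:
x^3 = (-9)^3 = -729
0*x = 0*(-9) = 0
Sum: -729 + 0 - 9 = -738

-738


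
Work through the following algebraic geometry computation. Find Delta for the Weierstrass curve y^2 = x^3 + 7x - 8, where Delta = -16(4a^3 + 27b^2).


Compute each component:
4a^3 = 4*7^3 = 4*343 = 1372
27b^2 = 27*(-8)^2 = 27*64 = 1728
4a^3 + 27b^2 = 1372 + 1728 = 3100
Delta = -16*3100 = -49600

-49600


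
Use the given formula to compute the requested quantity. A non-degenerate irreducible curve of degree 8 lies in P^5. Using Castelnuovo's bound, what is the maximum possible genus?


Castelnuovo's bound: write d - 1 = m(r-1) + epsilon with 0 <= epsilon < r-1.
d - 1 = 8 - 1 = 7
r - 1 = 5 - 1 = 4
7 = 1*4 + 3, so m = 1, epsilon = 3
pi(d, r) = m(m-1)(r-1)/2 + m*epsilon
= 1*0*4/2 + 1*3
= 0/2 + 3
= 0 + 3 = 3

3


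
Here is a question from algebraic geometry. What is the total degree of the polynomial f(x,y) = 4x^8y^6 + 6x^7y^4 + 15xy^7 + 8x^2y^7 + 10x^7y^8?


Examine each term for its total degree (sum of exponents).
  Term '4x^8y^6' has total degree 8+6 = 14.
  Term '6x^7y^4' has total degree 7+4 = 11.
  Term '15xy^7' has total degree 1+7 = 8.
  Term '8x^2y^7' has total degree 2+7 = 9.
  Term '10x^7y^8' has total degree 7+8 = 15.
The maximum total degree among all terms is 15.

15


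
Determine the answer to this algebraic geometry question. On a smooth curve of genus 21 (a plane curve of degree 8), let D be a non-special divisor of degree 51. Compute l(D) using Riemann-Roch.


First, compute the genus of a smooth plane curve of degree 8:
g = (d-1)(d-2)/2 = (8-1)(8-2)/2 = 21
For a non-special divisor D (i.e., h^1(D) = 0), Riemann-Roch gives:
l(D) = deg(D) - g + 1
Since deg(D) = 51 >= 2g - 1 = 41, D is non-special.
l(D) = 51 - 21 + 1 = 31

31


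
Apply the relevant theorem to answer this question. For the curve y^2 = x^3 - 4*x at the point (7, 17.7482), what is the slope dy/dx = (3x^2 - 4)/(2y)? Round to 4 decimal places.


Using implicit differentiation of y^2 = x^3 - 4*x:
2y * dy/dx = 3x^2 - 4
dy/dx = (3x^2 - 4)/(2y)
Numerator: 3*7^2 - 4 = 143
Denominator: 2*17.7482 = 35.4964
dy/dx = 143/35.4964 = 4.0286

4.0286


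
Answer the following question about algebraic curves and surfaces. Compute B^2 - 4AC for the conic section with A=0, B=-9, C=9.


The discriminant of a conic Ax^2 + Bxy + Cy^2 + ... = 0 is B^2 - 4AC.
B^2 = (-9)^2 = 81
4AC = 4*0*9 = 0
Discriminant = 81 + 0 = 81

81


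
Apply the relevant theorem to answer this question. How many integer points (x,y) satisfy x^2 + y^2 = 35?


Systematically check integer values of x where x^2 <= 35.
For each valid x, check if 35 - x^2 is a perfect square.
Total integer solutions found: 0

0


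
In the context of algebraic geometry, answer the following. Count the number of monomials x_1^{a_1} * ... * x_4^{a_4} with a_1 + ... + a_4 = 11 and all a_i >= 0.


The number of degree-11 monomials in 4 variables is C(d+n-1, n-1).
= C(11+4-1, 4-1) = C(14, 3)
= 364

364


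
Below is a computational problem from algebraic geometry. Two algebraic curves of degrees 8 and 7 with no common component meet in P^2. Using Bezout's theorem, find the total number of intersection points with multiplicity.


Bezout's theorem states the intersection count equals the product of degrees.
Intersection count = 8 * 7 = 56

56


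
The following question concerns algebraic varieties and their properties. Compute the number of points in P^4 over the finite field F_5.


P^4(F_5) has (q^(n+1) - 1)/(q - 1) points.
= 5^4 + 5^3 + 5^2 + 5^1 + 5^0
= 625 + 125 + 25 + 5 + 1
= 781

781


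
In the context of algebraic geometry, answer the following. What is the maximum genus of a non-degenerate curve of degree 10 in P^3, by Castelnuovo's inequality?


Castelnuovo's bound: write d - 1 = m(r-1) + epsilon with 0 <= epsilon < r-1.
d - 1 = 10 - 1 = 9
r - 1 = 3 - 1 = 2
9 = 4*2 + 1, so m = 4, epsilon = 1
pi(d, r) = m(m-1)(r-1)/2 + m*epsilon
= 4*3*2/2 + 4*1
= 24/2 + 4
= 12 + 4 = 16

16


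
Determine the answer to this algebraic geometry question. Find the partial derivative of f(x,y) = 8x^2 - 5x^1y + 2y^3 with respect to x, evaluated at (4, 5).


df/dx = 2*8*x^1 + 1*(-5)*x^0*y
At (4,5): 2*8*4^1 + 1*(-5)*4^0*5
= 64 - 25
= 39

39


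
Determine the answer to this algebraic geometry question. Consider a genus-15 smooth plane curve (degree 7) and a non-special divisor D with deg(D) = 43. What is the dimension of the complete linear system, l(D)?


First, compute the genus of a smooth plane curve of degree 7:
g = (d-1)(d-2)/2 = (7-1)(7-2)/2 = 15
For a non-special divisor D (i.e., h^1(D) = 0), Riemann-Roch gives:
l(D) = deg(D) - g + 1
Since deg(D) = 43 >= 2g - 1 = 29, D is non-special.
l(D) = 43 - 15 + 1 = 29

29


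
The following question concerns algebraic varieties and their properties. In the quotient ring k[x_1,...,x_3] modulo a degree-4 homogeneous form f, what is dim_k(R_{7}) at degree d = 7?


For R = k[x_1,...,x_n]/(f) with f homogeneous of degree e:
The Hilbert series is (1 - t^e)/(1 - t)^n.
So h(d) = C(d+n-1, n-1) - C(d-e+n-1, n-1) for d >= e.
With n=3, e=4, d=7:
C(7+3-1, 3-1) = C(9, 2) = 36
C(7-4+3-1, 3-1) = C(5, 2) = 10
h(7) = 36 - 10 = 26

26


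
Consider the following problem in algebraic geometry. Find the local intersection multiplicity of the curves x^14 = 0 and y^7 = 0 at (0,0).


The intersection multiplicity of V(x^a) and V(y^b) at the origin is:
I(O; V(x^14), V(y^7)) = dim_k(k[x,y]/(x^14, y^7))
A basis for k[x,y]/(x^14, y^7) is the set of monomials x^i * y^j
where 0 <= i < 14 and 0 <= j < 7.
The number of such monomials is 14 * 7 = 98

98


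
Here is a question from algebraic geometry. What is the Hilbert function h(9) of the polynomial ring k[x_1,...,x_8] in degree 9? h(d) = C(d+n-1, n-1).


The Hilbert function for the polynomial ring in 8 variables is:
h(d) = C(d+n-1, n-1)
h(9) = C(9+8-1, 8-1) = C(16, 7)
= 16! / (7! * 9!)
= 11440

11440


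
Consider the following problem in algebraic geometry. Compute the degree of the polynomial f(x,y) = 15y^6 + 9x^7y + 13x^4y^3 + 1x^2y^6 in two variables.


Examine each term for its total degree (sum of exponents).
  Term '15y^6' has total degree 0+6 = 6.
  Term '9x^7y' has total degree 7+1 = 8.
  Term '13x^4y^3' has total degree 4+3 = 7.
  Term '1x^2y^6' has total degree 2+6 = 8.
The maximum total degree among all terms is 8.

8


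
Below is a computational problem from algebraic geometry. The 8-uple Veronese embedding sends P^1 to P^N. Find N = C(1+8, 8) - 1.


The Veronese embedding v_d: P^n -> P^N maps each point to all
degree-d monomials in n+1 homogeneous coordinates.
N = C(n+d, d) - 1
N = C(1+8, 8) - 1
N = C(9, 8) - 1
C(9, 8) = 9
N = 9 - 1 = 8

8


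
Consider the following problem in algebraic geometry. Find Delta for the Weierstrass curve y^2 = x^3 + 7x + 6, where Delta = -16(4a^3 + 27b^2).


Compute each component:
4a^3 = 4*7^3 = 4*343 = 1372
27b^2 = 27*6^2 = 27*36 = 972
4a^3 + 27b^2 = 1372 + 972 = 2344
Delta = -16*2344 = -37504

-37504


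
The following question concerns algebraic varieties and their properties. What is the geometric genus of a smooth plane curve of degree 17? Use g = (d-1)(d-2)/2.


Using the genus formula for smooth plane curves:
g = (d-1)(d-2)/2
g = (17-1)(17-2)/2
g = 16*15/2
g = 240/2 = 120

120


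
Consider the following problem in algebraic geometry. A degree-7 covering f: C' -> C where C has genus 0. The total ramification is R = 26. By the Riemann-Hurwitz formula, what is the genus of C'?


Riemann-Hurwitz formula: 2g' - 2 = d(2g - 2) + R
Given: d = 7, g = 0, R = 26
2g' - 2 = 7*(2*0 - 2) + 26
2g' - 2 = 7*(-2) + 26
2g' - 2 = -14 + 26 = 12
2g' = 14
g' = 7

7


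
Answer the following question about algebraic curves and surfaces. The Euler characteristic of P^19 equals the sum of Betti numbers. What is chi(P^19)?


The complex projective space P^19 has one cell in each even real dimension 0, 2, ..., 38.
The cohomology groups are H^{2k}(P^19) = Z for k = 0,...,19, and 0 otherwise.
Euler characteristic = sum of Betti numbers = 1 per even-dimensional cohomology group.
chi(P^19) = 19 + 1 = 20

20


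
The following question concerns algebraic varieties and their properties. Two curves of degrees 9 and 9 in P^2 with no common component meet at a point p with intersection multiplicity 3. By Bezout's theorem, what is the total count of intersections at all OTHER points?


By Bezout's theorem, the total intersection number is d1 * d2.
Total = 9 * 9 = 81
Intersection multiplicity at p = 3
Remaining intersections = 81 - 3 = 78

78


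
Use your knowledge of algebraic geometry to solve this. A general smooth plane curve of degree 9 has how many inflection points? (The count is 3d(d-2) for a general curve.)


For a general smooth plane curve C of degree d, the inflection points are
the intersection of C with its Hessian curve, which has degree 3(d-2).
By Bezout, the total intersection number is d * 3(d-2) = 9 * 21 = 189.
For a general curve every flex is ordinary, so each contributes
multiplicity 1 to C·Hess(C), and the number of distinct inflection
points is 3d(d-2).
Inflection points = 3*9*(9-2) = 3*9*7 = 189

189


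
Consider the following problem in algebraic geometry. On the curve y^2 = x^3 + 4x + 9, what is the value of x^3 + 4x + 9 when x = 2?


Compute x^3 + 4x + 9 at x = 2:
x^3 = 2^3 = 8
4*x = 4*2 = 8
Sum: 8 + 8 + 9 = 25

25


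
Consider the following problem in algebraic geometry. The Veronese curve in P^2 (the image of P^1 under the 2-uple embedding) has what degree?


The rational normal curve in P^2 is the image of P^1 under the 2-uple Veronese.
A general hyperplane in P^2 pulls back to a degree-2 form on P^1, which has 2 zeros,
so the curve meets a general hyperplane in 2 points. Degree = 2.

2


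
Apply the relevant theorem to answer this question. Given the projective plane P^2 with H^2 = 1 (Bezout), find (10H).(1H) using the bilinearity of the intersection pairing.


Using bilinearity of the intersection pairing on the projective plane P^2:
(aH).(bH) = ab * (H.H)
We have H^2 = 1 (Bezout).
D.E = (10H).(1H) = 10*1*1
= 10*1
= 10

10


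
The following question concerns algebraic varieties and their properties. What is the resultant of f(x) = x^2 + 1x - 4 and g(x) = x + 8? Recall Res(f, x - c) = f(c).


For Res(f, x - c), we evaluate f at x = c.
f(-8) = (-8)^2 + 1*(-8) - 4
= 64 - 8 - 4
= 56 - 4 = 52
Res(f, g) = 52

52


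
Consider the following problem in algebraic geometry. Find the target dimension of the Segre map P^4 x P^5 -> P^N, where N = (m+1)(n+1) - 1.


The Segre embedding maps P^m x P^n into P^N via
all products of coordinates from each factor.
N = (m+1)(n+1) - 1
N = (4+1)(5+1) - 1
N = 5*6 - 1
N = 30 - 1 = 29

29


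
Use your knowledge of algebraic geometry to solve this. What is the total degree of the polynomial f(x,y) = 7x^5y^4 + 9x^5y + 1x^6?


Examine each term for its total degree (sum of exponents).
  Term '7x^5y^4' has total degree 5+4 = 9.
  Term '9x^5y' has total degree 5+1 = 6.
  Term '1x^6' has total degree 6+0 = 6.
The maximum total degree among all terms is 9.

9


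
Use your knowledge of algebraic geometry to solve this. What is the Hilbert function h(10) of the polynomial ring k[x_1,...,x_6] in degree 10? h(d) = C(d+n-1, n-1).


The Hilbert function for the polynomial ring in 6 variables is:
h(d) = C(d+n-1, n-1)
h(10) = C(10+6-1, 6-1) = C(15, 5)
= 15! / (5! * 10!)
= 3003

3003


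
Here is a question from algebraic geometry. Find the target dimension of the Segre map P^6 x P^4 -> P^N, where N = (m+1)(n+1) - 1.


The Segre embedding maps P^m x P^n into P^N via
all products of coordinates from each factor.
N = (m+1)(n+1) - 1
N = (6+1)(4+1) - 1
N = 7*5 - 1
N = 35 - 1 = 34

34


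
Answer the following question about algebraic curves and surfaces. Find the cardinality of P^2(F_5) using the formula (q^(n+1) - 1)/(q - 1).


P^2(F_5) has (q^(n+1) - 1)/(q - 1) points.
= 5^2 + 5^1 + 5^0
= 25 + 5 + 1
= 31

31


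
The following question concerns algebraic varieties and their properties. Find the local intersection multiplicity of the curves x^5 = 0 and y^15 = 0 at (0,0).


The intersection multiplicity of V(x^a) and V(y^b) at the origin is:
I(O; V(x^5), V(y^15)) = dim_k(k[x,y]/(x^5, y^15))
A basis for k[x,y]/(x^5, y^15) is the set of monomials x^i * y^j
where 0 <= i < 5 and 0 <= j < 15.
The number of such monomials is 5 * 15 = 75

75


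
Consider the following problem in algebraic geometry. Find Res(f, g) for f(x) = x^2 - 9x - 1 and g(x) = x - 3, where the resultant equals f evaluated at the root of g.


For Res(f, x - c), we evaluate f at x = c.
f(3) = 3^2 - 9*3 - 1
= 9 - 27 - 1
= -18 - 1 = -19
Res(f, g) = -19

-19


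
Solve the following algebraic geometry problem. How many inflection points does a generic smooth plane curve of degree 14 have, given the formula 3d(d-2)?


For a general smooth plane curve C of degree d, the inflection points are
the intersection of C with its Hessian curve, which has degree 3(d-2).
By Bezout, the total intersection number is d * 3(d-2) = 14 * 36 = 504.
For a general curve every flex is ordinary, so each contributes
multiplicity 1 to C·Hess(C), and the number of distinct inflection
points is 3d(d-2).
Inflection points = 3*14*(14-2) = 3*14*12 = 504

504


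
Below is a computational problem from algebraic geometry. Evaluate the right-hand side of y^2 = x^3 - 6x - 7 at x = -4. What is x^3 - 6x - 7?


Compute x^3 - 6x - 7 at x = -4:
x^3 = (-4)^3 = -64
(-6)*x = (-6)*(-4) = 24
Sum: -64 + 24 - 7 = -47

-47


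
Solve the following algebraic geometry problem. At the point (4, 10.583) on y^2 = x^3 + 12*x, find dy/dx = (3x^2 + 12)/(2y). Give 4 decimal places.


Using implicit differentiation of y^2 = x^3 + 12*x:
2y * dy/dx = 3x^2 + 12
dy/dx = (3x^2 + 12)/(2y)
Numerator: 3*4^2 + 12 = 60
Denominator: 2*10.583 = 21.166
dy/dx = 60/21.166 = 2.8347

2.8347


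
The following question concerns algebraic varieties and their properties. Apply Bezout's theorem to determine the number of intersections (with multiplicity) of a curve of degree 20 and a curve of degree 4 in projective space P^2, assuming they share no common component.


Bezout's theorem states the intersection count equals the product of degrees.
Intersection count = 20 * 4 = 80

80


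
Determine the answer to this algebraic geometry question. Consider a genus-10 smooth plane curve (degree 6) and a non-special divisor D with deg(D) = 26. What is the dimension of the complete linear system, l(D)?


First, compute the genus of a smooth plane curve of degree 6:
g = (d-1)(d-2)/2 = (6-1)(6-2)/2 = 10
For a non-special divisor D (i.e., h^1(D) = 0), Riemann-Roch gives:
l(D) = deg(D) - g + 1
Since deg(D) = 26 >= 2g - 1 = 19, D is non-special.
l(D) = 26 - 10 + 1 = 17

17


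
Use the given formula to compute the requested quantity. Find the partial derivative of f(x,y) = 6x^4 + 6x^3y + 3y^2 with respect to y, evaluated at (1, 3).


df/dy = 6*x^3 + 2*3*y^1
At (1,3): 6*1^3 + 2*3*3^1
= 6 + 18
= 24

24


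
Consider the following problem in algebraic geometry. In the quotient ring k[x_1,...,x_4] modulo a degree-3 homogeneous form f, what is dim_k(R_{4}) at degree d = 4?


For R = k[x_1,...,x_n]/(f) with f homogeneous of degree e:
The Hilbert series is (1 - t^e)/(1 - t)^n.
So h(d) = C(d+n-1, n-1) - C(d-e+n-1, n-1) for d >= e.
With n=4, e=3, d=4:
C(4+4-1, 4-1) = C(7, 3) = 35
C(4-3+4-1, 4-1) = C(4, 3) = 4
h(4) = 35 - 4 = 31

31


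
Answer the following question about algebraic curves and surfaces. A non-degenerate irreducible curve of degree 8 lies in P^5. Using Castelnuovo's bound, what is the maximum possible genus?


Castelnuovo's bound: write d - 1 = m(r-1) + epsilon with 0 <= epsilon < r-1.
d - 1 = 8 - 1 = 7
r - 1 = 5 - 1 = 4
7 = 1*4 + 3, so m = 1, epsilon = 3
pi(d, r) = m(m-1)(r-1)/2 + m*epsilon
= 1*0*4/2 + 1*3
= 0/2 + 3
= 0 + 3 = 3

3


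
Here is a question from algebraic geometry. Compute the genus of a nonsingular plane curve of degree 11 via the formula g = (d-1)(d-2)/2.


Using the genus formula for smooth plane curves:
g = (d-1)(d-2)/2
g = (11-1)(11-2)/2
g = 10*9/2
g = 90/2 = 45

45


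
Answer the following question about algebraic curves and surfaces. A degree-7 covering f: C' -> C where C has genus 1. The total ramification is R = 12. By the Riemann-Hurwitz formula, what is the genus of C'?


Riemann-Hurwitz formula: 2g' - 2 = d(2g - 2) + R
Given: d = 7, g = 1, R = 12
2g' - 2 = 7*(2*1 - 2) + 12
2g' - 2 = 7*0 + 12
2g' - 2 = 0 + 12 = 12
2g' = 14
g' = 7

7


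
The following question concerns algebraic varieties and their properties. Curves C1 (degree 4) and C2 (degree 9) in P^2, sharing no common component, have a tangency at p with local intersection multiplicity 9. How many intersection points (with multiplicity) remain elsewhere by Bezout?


By Bezout's theorem, the total intersection number is d1 * d2.
Total = 4 * 9 = 36
Intersection multiplicity at p = 9
Remaining intersections = 36 - 9 = 27

27


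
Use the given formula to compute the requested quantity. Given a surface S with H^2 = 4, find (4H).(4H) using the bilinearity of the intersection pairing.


Using bilinearity of the intersection pairing on a surface S:
(aH).(bH) = ab * (H.H)
We have H^2 = 4.
D.E = (4H).(4H) = 4*4*4
= 16*4
= 64

64


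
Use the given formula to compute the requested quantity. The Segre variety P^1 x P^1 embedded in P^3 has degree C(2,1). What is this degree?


The degree of the Segre variety P^1 x P^1 is C(m+n, m).
= C(2, 1)
= 2

2


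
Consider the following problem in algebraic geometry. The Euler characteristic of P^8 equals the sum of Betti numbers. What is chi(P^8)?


The complex projective space P^8 has one cell in each even real dimension 0, 2, ..., 16.
The cohomology groups are H^{2k}(P^8) = Z for k = 0,...,8, and 0 otherwise.
Euler characteristic = sum of Betti numbers = 1 per even-dimensional cohomology group.
chi(P^8) = 8 + 1 = 9

9


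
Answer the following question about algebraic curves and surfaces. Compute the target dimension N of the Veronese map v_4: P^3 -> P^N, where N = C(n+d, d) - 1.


The Veronese embedding v_d: P^n -> P^N maps each point to all
degree-d monomials in n+1 homogeneous coordinates.
N = C(n+d, d) - 1
N = C(3+4, 4) - 1
N = C(7, 4) - 1
C(7, 4) = 35
N = 35 - 1 = 34

34


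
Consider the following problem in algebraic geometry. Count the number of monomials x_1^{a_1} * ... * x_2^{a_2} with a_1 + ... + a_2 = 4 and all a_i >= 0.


The number of degree-4 monomials in 2 variables is C(d+n-1, n-1).
= C(4+2-1, 2-1) = C(5, 1)
= 5

5


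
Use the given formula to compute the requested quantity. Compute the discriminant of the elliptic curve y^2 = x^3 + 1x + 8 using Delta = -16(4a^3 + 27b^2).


Compute each component:
4a^3 = 4*1^3 = 4*1 = 4
27b^2 = 27*8^2 = 27*64 = 1728
4a^3 + 27b^2 = 4 + 1728 = 1732
Delta = -16*1732 = -27712

-27712
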